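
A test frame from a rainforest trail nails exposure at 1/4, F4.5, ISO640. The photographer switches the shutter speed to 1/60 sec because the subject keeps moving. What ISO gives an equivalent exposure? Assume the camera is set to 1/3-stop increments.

ISO 10000

Shutter speed: 1/4 → 1/5 → 1/6 → 1/8 → 1/10 → 1/13 → 1/15 → 1/20 → 1/25 → 1/30 → 1/40 → 1/50 → 1/60 — 4 stops faster (darker).
Need 4 stops brighter from the ISO: 640 → 800 → 1000 → 1250 → 1600 → 2000 → 2500 → 3200 → 4000 → 5000 → 6400 → 8000 → 10000.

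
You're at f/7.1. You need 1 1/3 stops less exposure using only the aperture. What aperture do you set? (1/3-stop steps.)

Aperture: f/7.1 → f/8 → f/9 → f/10 → f/11 — 1 1/3 stops narrower (darker).

f/11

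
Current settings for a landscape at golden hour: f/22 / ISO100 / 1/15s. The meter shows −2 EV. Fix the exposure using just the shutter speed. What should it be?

Underexposed by 2 stops → need 2 stops brighter.
Shutter speed: 1/15 → 1/8 → 1/4.

1/4s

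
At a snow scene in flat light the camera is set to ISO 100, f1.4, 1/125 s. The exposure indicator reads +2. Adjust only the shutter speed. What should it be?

Overexposed by 2 stops → need 2 stops darker.
Shutter speed: 1/125 → 1/250 → 1/500.

1/500s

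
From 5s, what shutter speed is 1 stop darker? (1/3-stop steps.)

2.5 s

Shutter speed: 5 → 4 → 3.2 → 2.5 — 1 stop faster (darker).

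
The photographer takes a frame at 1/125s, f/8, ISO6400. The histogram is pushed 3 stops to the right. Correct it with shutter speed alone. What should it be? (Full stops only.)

Overexposed by 3 stops → need 3 stops darker.
Shutter speed: 1/125 → 1/250 → 1/500 → 1/1000.

1/1000s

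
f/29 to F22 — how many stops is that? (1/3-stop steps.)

f/29 → f/25 → f/22 — count the steps: 2 third-stops = 2/3 stop.

2/3 stop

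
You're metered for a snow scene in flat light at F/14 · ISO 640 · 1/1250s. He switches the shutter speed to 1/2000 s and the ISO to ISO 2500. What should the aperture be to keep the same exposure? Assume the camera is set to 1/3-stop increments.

Shutter speed: 1/1250 → 1/1600 → 1/2000 — 2/3 stop shorter (darker).
ISO: 640 → 800 → 1000 → 1250 → 1600 → 2000 → 2500 — 2 stops higher (brighter).
Net change so far: 1 1/3 stops brighter. Offset with the aperture: f/14 → f/16 → f/18 → f/20 → f/22.

f/22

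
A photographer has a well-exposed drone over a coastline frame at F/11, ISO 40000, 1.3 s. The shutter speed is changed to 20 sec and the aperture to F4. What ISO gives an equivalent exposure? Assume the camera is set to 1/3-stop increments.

Shutter speed: 1.3 → 1.6 → 2 → 2.5 → 3.2 → 4 → 5 → 6 → 8 → 10 → 13 → 15 → 20 — 4 stops slower (brighter).
Aperture: f/11 → f/10 → f/9 → f/8 → f/7.1 → f/6.3 → f/5.6 → f/5 → f/4.5 → f/4 — 3 stops opened up (brighter).
Net change so far: 7 stops brighter. Offset with the ISO: 40000 → 32000 → 25600 → 20000 → 16000 → 12800 → 10000 → 8000 → 6400 → 5000 → 4000 → 3200 → 2500 → 2000 → 1600 → 1250 → 1000 → 800 → 640 → 500 → 400 → 320.

ISO 320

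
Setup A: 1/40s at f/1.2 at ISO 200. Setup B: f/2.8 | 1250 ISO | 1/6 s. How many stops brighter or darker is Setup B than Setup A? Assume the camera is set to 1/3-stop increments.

3 stops brighter

Aperture: f/1.2 → f/1.4 → f/1.6 → f/1.8 → f/2 → f/2.2 → f/2.5 → f/2.8 — 2 1/3 stops smaller aperture (darker).
Shutter speed: 1/40 → 1/30 → 1/25 → 1/20 → 1/15 → 1/13 → 1/10 → 1/8 → 1/6 — 2 2/3 stops slower (brighter).
ISO: 200 → 250 → 320 → 400 → 500 → 640 → 800 → 1000 → 1250 — 2 2/3 stops higher (brighter).
Net: −2 1/3 +2 2/3 +2 2/3 = +3 stops.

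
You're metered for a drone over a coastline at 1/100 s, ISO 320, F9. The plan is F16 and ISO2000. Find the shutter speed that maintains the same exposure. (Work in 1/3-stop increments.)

Aperture: f/9 → f/10 → f/11 → f/13 → f/14 → f/16 — 1 2/3 stops stopped down (darker).
ISO: 320 → 400 → 500 → 640 → 800 → 1000 → 1250 → 1600 → 2000 — 2 2/3 stops raised (brighter).
Net change so far: 1 stop brighter. Offset with the shutter speed: 1/100 → 1/125 → 1/160 → 1/200.

1/200s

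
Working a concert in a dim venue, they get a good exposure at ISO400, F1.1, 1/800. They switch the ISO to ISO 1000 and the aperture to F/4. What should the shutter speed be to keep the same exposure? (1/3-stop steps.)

ISO: 400 → 500 → 640 → 800 → 1000 — 1 1/3 stops raised (brighter).
Aperture: f/1.1 → f/1.2 → f/1.4 → f/1.6 → f/1.8 → f/2 → f/2.2 → f/2.5 → f/2.8 → f/3.2 → f/3.5 → f/4 — 3 2/3 stops narrower (darker).
Net change so far: 2 1/3 stops darker. Offset with the shutter speed: 1/800 → 1/640 → 1/500 → 1/400 → 1/320 → 1/250 → 1/200 → 1/160.

1/160s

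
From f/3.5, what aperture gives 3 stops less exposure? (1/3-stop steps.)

Aperture: f/3.5 → f/4 → f/4.5 → f/5 → f/5.6 → f/6.3 → f/7.1 → f/8 → f/9 → f/10 — 3 stops narrower (darker).

f/10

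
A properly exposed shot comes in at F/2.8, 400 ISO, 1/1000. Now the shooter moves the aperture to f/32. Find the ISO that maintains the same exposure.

Aperture: f/2.8 → f/4 → f/5.6 → f/8 → f/11 → f/16 → f/22 → f/32 — 7 stops stopped down (darker).
Need 7 stops brighter from the ISO: 400 → 800 → 1600 → 3200 → 6400 → 12800 → 25600 → 51200.

ISO 51200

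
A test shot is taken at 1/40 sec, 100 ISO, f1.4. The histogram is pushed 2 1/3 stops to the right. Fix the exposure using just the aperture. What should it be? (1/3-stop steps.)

f/3.2

Overexposed by 2 1/3 stops → need 2 1/3 stops darker.
Aperture: f/1.4 → f/1.6 → f/1.8 → f/2 → f/2.2 → f/2.5 → f/2.8 → f/3.2.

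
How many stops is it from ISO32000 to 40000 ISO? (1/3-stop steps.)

1/3 stop

32000 → 40000 — count the steps: 1 third-stops = 1/3 stop.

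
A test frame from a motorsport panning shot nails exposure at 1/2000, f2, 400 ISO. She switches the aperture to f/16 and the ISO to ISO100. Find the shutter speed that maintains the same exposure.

1/8s

Aperture: f/2 → f/2.8 → f/4 → f/5.6 → f/8 → f/11 → f/16 — 6 stops stopped down (darker).
ISO: 400 → 200 → 100 — 2 stops lower (darker).
Net change so far: 8 stops darker. Offset with the shutter speed: 1/2000 → 1/1000 → 1/500 → 1/250 → 1/125 → 1/60 → 1/30 → 1/15 → 1/8.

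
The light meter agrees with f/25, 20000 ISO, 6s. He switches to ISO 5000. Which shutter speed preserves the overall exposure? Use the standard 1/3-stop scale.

25 s

ISO: 20000 → 16000 → 12800 → 10000 → 8000 → 6400 → 5000 — 2 stops dropped (darker).
Need 2 stops brighter from the shutter speed: 6 → 8 → 10 → 13 → 15 → 20 → 25.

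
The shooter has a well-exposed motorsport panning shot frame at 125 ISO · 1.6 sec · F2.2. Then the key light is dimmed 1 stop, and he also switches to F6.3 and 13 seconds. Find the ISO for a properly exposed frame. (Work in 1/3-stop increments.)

ISO 250

Scene light: 1 stop darker.
Aperture: f/2.2 → f/2.5 → f/2.8 → f/3.2 → f/3.5 → f/4 → f/4.5 → f/5 → f/5.6 → f/6.3 — 3 stops stopped down (darker).
Shutter speed: 1.6 → 2 → 2.5 → 3.2 → 4 → 5 → 6 → 8 → 10 → 13 — 3 stops slower (brighter).
Net so far: 1 stop darker. ISO: 125 → 160 → 200 → 250.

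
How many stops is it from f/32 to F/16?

2 stops

f/32 → f/22 → f/16 — count the steps: 2 stops.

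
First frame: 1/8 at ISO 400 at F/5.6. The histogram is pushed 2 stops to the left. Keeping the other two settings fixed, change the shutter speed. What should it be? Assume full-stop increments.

1/2s

Underexposed by 2 stops → need 2 stops brighter.
Shutter speed: 1/8 → 1/4 → 1/2.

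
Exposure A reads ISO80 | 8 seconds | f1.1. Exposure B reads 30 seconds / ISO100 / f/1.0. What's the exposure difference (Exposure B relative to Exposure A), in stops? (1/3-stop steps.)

Aperture: f/1.1 → f/1.0 — 1/3 stop opened up (brighter).
Shutter speed: 8 → 10 → 13 → 15 → 20 → 25 → 30 — 2 stops longer (brighter).
ISO: 80 → 100 — 1/3 stop higher (brighter).
Net: +1/3 +2 +1/3 = +2 2/3 stops.

2 2/3 stops brighter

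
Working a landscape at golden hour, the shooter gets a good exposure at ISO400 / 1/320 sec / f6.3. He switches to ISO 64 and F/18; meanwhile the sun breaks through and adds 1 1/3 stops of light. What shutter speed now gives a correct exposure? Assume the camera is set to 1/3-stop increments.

Scene light: 1 1/3 stops brighter.
ISO: 400 → 320 → 250 → 200 → 160 → 125 → 100 → 80 → 64 — 2 2/3 stops dropped (darker).
Aperture: f/6.3 → f/7.1 → f/8 → f/9 → f/10 → f/11 → f/13 → f/14 → f/16 → f/18 — 3 stops narrower (darker).
Net so far: 4 1/3 stops darker. Shutter speed: 1/320 → 1/250 → 1/200 → 1/160 → 1/125 → 1/100 → 1/80 → 1/60 → 1/50 → 1/40 → 1/30 → 1/25 → 1/20 → 1/15.

1/15s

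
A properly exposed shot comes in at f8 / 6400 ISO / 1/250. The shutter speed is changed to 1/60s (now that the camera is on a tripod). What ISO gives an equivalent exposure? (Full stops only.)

ISO 1600

Shutter speed: 1/250 → 1/125 → 1/60 — 2 stops longer (brighter).
Need 2 stops darker from the ISO: 6400 → 3200 → 1600.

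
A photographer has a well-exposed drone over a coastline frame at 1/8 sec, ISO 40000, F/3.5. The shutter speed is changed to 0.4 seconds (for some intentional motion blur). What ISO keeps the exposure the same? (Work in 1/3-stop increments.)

ISO 12800

Shutter speed: 1/8 → 1/6 → 1/5 → 1/4 → 0.3 → 0.4 — 1 2/3 stops longer (brighter).
Need 1 2/3 stops darker from the ISO: 40000 → 32000 → 25600 → 20000 → 16000 → 12800.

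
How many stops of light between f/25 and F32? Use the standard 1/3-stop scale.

f/25 → f/29 → f/32 — count the steps: 2 third-stops = 2/3 stop.

2/3 stop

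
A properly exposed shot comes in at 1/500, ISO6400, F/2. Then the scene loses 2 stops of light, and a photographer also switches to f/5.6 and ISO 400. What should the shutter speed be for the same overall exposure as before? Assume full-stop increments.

1 s

Scene light: 2 stops darker.
Aperture: f/2 → f/2.8 → f/4 → f/5.6 — 3 stops smaller aperture (darker).
ISO: 6400 → 3200 → 1600 → 800 → 400 — 4 stops dropped (darker).
Net so far: 9 stops darker. Shutter speed: 1/500 → 1/250 → 1/125 → 1/60 → 1/30 → 1/15 → 1/8 → 1/4 → 1/2 → 1.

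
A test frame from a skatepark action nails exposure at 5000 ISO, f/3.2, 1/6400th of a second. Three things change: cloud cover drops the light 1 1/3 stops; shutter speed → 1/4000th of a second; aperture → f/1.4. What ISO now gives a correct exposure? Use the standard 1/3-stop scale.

Scene light: 1 1/3 stops darker.
Shutter speed: 1/6400 → 1/5000 → 1/4000 — 2/3 stop longer (brighter).
Aperture: f/3.2 → f/2.8 → f/2.5 → f/2.2 → f/2 → f/1.8 → f/1.6 → f/1.4 — 2 1/3 stops wider (brighter).
Net so far: 1 2/3 stops brighter. ISO: 5000 → 4000 → 3200 → 2500 → 2000 → 1600.

ISO 1600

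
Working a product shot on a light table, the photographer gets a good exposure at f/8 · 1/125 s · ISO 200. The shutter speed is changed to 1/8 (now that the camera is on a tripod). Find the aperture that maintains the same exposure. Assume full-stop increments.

Shutter speed: 1/125 → 1/60 → 1/30 → 1/15 → 1/8 — 4 stops longer (brighter).
Need 4 stops darker from the aperture: f/8 → f/11 → f/16 → f/22 → f/32.

f/32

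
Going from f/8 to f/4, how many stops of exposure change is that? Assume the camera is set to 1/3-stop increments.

2 stops

f/8 → f/7.1 → f/6.3 → f/5.6 → f/5 → f/4.5 → f/4 — count the steps: 6 third-stops = 2 stops.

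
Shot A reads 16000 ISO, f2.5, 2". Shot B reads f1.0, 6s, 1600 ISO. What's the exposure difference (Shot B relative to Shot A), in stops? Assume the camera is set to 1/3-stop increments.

1 stop brighter

Aperture: f/2.5 → f/2.2 → f/2 → f/1.8 → f/1.6 → f/1.4 → f/1.2 → f/1.1 → f/1.0 — 2 2/3 stops larger aperture (brighter).
Shutter speed: 2 → 2.5 → 3.2 → 4 → 5 → 6 — 1 2/3 stops slower (brighter).
ISO: 16000 → 12800 → 10000 → 8000 → 6400 → 5000 → 4000 → 3200 → 2500 → 2000 → 1600 — 3 1/3 stops lower (darker).
Net: +2 2/3 +1 2/3 −3 1/3 = +1 stop.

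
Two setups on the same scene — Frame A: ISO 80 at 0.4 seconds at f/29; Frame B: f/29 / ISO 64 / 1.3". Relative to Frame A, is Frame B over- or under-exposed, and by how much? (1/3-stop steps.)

1 1/3 stops brighter

Aperture: unchanged.
Shutter speed: 0.4 → 0.5 → 0.6 → 0.8 → 1 → 1.3 — 1 2/3 stops slower (brighter).
ISO: 80 → 64 — 1/3 stop dropped (darker).
Net: +1 2/3 −1/3 = +1 1/3 stops.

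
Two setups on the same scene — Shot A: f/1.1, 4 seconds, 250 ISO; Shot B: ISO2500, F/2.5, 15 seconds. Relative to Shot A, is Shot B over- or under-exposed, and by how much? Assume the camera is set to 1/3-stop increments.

3 stops brighter

Aperture: f/1.1 → f/1.2 → f/1.4 → f/1.6 → f/1.8 → f/2 → f/2.2 → f/2.5 — 2 1/3 stops narrower (darker).
Shutter speed: 4 → 5 → 6 → 8 → 10 → 13 → 15 — 2 stops slower (brighter).
ISO: 250 → 320 → 400 → 500 → 640 → 800 → 1000 → 1250 → 1600 → 2000 → 2500 — 3 1/3 stops higher (brighter).
Net: −2 1/3 +2 +3 1/3 = +3 stops.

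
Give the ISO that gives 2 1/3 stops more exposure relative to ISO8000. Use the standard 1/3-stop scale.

ISO 40000

ISO: 8000 → 10000 → 12800 → 16000 → 20000 → 25600 → 32000 → 40000 — 2 1/3 stops higher (brighter).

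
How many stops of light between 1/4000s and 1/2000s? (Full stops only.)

1 stop

1/4000 → 1/2000 — count the steps: 1 stop.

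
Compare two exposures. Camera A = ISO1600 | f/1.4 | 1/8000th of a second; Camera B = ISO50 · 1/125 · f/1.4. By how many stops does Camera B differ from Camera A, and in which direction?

Aperture: unchanged.
Shutter speed: 1/8000 → 1/4000 → 1/2000 → 1/1000 → 1/500 → 1/250 → 1/125 — 6 stops longer (brighter).
ISO: 1600 → 800 → 400 → 200 → 100 → 50 — 5 stops dropped (darker).
Net: +6 −5 = +1 stop.

1 stop brighter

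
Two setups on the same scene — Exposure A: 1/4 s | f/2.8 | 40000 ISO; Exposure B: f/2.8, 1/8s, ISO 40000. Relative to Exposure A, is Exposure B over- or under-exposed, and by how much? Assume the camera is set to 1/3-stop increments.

1 stop darker

Aperture: unchanged.
Shutter speed: 1/4 → 1/5 → 1/6 → 1/8 — 1 stop faster (darker).
ISO: unchanged.
Net: −1 = −1 stop.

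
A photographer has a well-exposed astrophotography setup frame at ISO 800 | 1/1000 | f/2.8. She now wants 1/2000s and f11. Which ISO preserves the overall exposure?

ISO 25600

Shutter speed: 1/1000 → 1/2000 — 1 stop shorter (darker).
Aperture: f/2.8 → f/4 → f/5.6 → f/8 → f/11 — 4 stops smaller aperture (darker).
Net change so far: 5 stops darker. Offset with the ISO: 800 → 1600 → 3200 → 6400 → 12800 → 25600.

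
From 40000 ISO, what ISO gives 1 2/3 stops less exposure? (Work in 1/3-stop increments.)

ISO: 40000 → 32000 → 25600 → 20000 → 16000 → 12800 — 1 2/3 stops dropped (darker).

ISO 12800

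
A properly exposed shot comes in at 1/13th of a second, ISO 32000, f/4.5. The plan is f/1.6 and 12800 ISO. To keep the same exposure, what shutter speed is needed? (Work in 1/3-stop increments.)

Aperture: f/4.5 → f/4 → f/3.5 → f/3.2 → f/2.8 → f/2.5 → f/2.2 → f/2 → f/1.8 → f/1.6 — 3 stops larger aperture (brighter).
ISO: 32000 → 25600 → 20000 → 16000 → 12800 — 1 1/3 stops lower (darker).
Net change so far: 1 2/3 stops brighter. Offset with the shutter speed: 1/13 → 1/15 → 1/20 → 1/25 → 1/30 → 1/40.

1/40s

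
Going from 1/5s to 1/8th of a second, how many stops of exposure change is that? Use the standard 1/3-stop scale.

1/5 → 1/6 → 1/8 — count the steps: 2 third-stops = 2/3 stop.

2/3 stop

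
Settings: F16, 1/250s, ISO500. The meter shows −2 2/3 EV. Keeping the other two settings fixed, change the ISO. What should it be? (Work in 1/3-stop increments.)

Underexposed by 2 2/3 stops → need 2 2/3 stops brighter.
ISO: 500 → 640 → 800 → 1000 → 1250 → 1600 → 2000 → 2500 → 3200.

ISO 3200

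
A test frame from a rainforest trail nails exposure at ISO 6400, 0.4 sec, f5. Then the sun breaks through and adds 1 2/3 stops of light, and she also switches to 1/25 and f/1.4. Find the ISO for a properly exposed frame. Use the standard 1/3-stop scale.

Scene light: 1 2/3 stops brighter.
Shutter speed: 0.4 → 0.3 → 1/4 → 1/5 → 1/6 → 1/8 → 1/10 → 1/13 → 1/15 → 1/20 → 1/25 — 3 1/3 stops shorter (darker).
Aperture: f/5 → f/4.5 → f/4 → f/3.5 → f/3.2 → f/2.8 → f/2.5 → f/2.2 → f/2 → f/1.8 → f/1.6 → f/1.4 — 3 2/3 stops wider (brighter).
Net so far: 2 stops brighter. ISO: 6400 → 5000 → 4000 → 3200 → 2500 → 2000 → 1600.

ISO 1600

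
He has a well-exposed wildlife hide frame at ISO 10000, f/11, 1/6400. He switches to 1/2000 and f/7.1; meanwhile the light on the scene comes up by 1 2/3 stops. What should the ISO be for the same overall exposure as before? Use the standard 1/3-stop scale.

Scene light: 1 2/3 stops brighter.
Shutter speed: 1/6400 → 1/5000 → 1/4000 → 1/3200 → 1/2500 → 1/2000 — 1 2/3 stops longer (brighter).
Aperture: f/11 → f/10 → f/9 → f/8 → f/7.1 — 1 1/3 stops larger aperture (brighter).
Net so far: 4 2/3 stops brighter. ISO: 10000 → 8000 → 6400 → 5000 → 4000 → 3200 → 2500 → 2000 → 1600 → 1250 → 1000 → 800 → 640 → 500 → 400.

ISO 400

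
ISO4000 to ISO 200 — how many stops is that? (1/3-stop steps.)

4000 → 3200 → 2500 → 2000 → 1600 → 1250 → 1000 → 800 → 640 → 500 → 400 → 320 → 250 → 200 — count the steps: 13 third-stops = 4 1/3 stops.

4 1/3 stops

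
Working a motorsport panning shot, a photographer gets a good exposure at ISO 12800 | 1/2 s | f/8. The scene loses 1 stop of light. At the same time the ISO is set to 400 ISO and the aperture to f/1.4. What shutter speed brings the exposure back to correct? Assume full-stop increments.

Scene light: 1 stop darker.
ISO: 12800 → 6400 → 3200 → 1600 → 800 → 400 — 5 stops lower (darker).
Aperture: f/8 → f/5.6 → f/4 → f/2.8 → f/2 → f/1.4 — 5 stops larger aperture (brighter).
Net so far: 1 stop darker. Shutter speed: 1/2 → 1.

1 s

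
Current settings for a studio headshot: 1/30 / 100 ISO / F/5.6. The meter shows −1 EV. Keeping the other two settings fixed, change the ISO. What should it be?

ISO 200

Underexposed by 1 stop → need 1 stop brighter.
ISO: 100 → 200.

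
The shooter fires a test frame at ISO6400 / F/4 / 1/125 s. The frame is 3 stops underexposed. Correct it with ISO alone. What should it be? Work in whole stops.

Underexposed by 3 stops → need 3 stops brighter.
ISO: 6400 → 12800 → 25600 → 51200.

ISO 51200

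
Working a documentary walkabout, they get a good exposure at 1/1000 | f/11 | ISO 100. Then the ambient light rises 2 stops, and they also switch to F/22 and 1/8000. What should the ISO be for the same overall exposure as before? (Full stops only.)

Scene light: 2 stops brighter.
Aperture: f/11 → f/16 → f/22 — 2 stops narrower (darker).
Shutter speed: 1/1000 → 1/2000 → 1/4000 → 1/8000 — 3 stops shorter (darker).
Net so far: 3 stops darker. ISO: 100 → 200 → 400 → 800.

ISO 800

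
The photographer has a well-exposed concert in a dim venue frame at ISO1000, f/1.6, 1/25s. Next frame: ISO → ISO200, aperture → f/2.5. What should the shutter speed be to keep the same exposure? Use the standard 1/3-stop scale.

ISO: 1000 → 800 → 640 → 500 → 400 → 320 → 250 → 200 — 2 1/3 stops lower (darker).
Aperture: f/1.6 → f/1.8 → f/2 → f/2.2 → f/2.5 — 1 1/3 stops stopped down (darker).
Net change so far: 3 2/3 stops darker. Offset with the shutter speed: 1/25 → 1/20 → 1/15 → 1/13 → 1/10 → 1/8 → 1/6 → 1/5 → 1/4 → 0.3 → 0.4 → 0.5.

0.5 s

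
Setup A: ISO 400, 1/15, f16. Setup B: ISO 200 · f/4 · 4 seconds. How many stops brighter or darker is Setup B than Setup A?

9 stops brighter

Aperture: f/16 → f/11 → f/8 → f/5.6 → f/4 — 4 stops larger aperture (brighter).
Shutter speed: 1/15 → 1/8 → 1/4 → 1/2 → 1 → 2 → 4 — 6 stops longer (brighter).
ISO: 400 → 200 — 1 stop dropped (darker).
Net: +4 +6 −1 = +9 stops.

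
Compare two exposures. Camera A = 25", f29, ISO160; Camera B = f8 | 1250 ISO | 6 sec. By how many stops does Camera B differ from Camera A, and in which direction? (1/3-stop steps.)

4 2/3 stops brighter

Aperture: f/29 → f/25 → f/22 → f/20 → f/18 → f/16 → f/14 → f/13 → f/11 → f/10 → f/9 → f/8 — 3 2/3 stops wider (brighter).
Shutter speed: 25 → 20 → 15 → 13 → 10 → 8 → 6 — 2 stops shorter (darker).
ISO: 160 → 200 → 250 → 320 → 400 → 500 → 640 → 800 → 1000 → 1250 — 3 stops higher (brighter).
Net: +3 2/3 −2 +3 = +4 2/3 stops.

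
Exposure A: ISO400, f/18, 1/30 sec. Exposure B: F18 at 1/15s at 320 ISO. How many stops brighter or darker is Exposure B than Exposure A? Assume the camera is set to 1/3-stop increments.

Aperture: unchanged.
Shutter speed: 1/30 → 1/25 → 1/20 → 1/15 — 1 stop slower (brighter).
ISO: 400 → 320 — 1/3 stop lower (darker).
Net: +1 −1/3 = +2/3 stops.

2/3 stop brighter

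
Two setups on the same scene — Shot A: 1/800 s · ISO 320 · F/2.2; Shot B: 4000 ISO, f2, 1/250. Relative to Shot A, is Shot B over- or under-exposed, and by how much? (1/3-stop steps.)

5 2/3 stops brighter

Aperture: f/2.2 → f/2 — 1/3 stop larger aperture (brighter).
Shutter speed: 1/800 → 1/640 → 1/500 → 1/400 → 1/320 → 1/250 — 1 2/3 stops longer (brighter).
ISO: 320 → 400 → 500 → 640 → 800 → 1000 → 1250 → 1600 → 2000 → 2500 → 3200 → 4000 — 3 2/3 stops raised (brighter).
Net: +1/3 +1 2/3 +3 2/3 = +5 2/3 stops.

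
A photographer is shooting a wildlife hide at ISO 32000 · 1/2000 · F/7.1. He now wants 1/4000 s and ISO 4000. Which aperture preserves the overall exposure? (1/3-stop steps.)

f/1.8

Shutter speed: 1/2000 → 1/2500 → 1/3200 → 1/4000 — 1 stop faster (darker).
ISO: 32000 → 25600 → 20000 → 16000 → 12800 → 10000 → 8000 → 6400 → 5000 → 4000 — 3 stops dropped (darker).
Net change so far: 4 stops darker. Offset with the aperture: f/7.1 → f/6.3 → f/5.6 → f/5 → f/4.5 → f/4 → f/3.5 → f/3.2 → f/2.8 → f/2.5 → f/2.2 → f/2 → f/1.8.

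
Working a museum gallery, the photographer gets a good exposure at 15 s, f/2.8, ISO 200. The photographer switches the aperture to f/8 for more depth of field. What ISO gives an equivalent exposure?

ISO 1600

Aperture: f/2.8 → f/4 → f/5.6 → f/8 — 3 stops stopped down (darker).
Need 3 stops brighter from the ISO: 200 → 400 → 800 → 1600.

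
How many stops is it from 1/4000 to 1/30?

7 stops

1/4000 → 1/2000 → 1/1000 → 1/500 → 1/250 → 1/125 → 1/60 → 1/30 — count the steps: 7 stops.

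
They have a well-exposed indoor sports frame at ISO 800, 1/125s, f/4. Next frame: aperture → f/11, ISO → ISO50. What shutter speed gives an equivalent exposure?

1 s

Aperture: f/4 → f/5.6 → f/8 → f/11 — 3 stops narrower (darker).
ISO: 800 → 400 → 200 → 100 → 50 — 4 stops lower (darker).
Net change so far: 7 stops darker. Offset with the shutter speed: 1/125 → 1/60 → 1/30 → 1/15 → 1/8 → 1/4 → 1/2 → 1.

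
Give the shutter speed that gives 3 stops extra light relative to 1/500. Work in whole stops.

1/60s

Shutter speed: 1/500 → 1/250 → 1/125 → 1/60 — 3 stops slower (brighter).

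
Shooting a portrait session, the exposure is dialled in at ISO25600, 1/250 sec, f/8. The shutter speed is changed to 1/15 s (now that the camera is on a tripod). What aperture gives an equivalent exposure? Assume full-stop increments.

Shutter speed: 1/250 → 1/125 → 1/60 → 1/30 → 1/15 — 4 stops slower (brighter).
Need 4 stops darker from the aperture: f/8 → f/11 → f/16 → f/22 → f/32.

f/32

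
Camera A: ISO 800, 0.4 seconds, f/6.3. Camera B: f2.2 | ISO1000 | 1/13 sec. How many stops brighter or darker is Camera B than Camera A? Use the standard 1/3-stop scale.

1 stop brighter

Aperture: f/6.3 → f/5.6 → f/5 → f/4.5 → f/4 → f/3.5 → f/3.2 → f/2.8 → f/2.5 → f/2.2 — 3 stops opened up (brighter).
Shutter speed: 0.4 → 0.3 → 1/4 → 1/5 → 1/6 → 1/8 → 1/10 → 1/13 — 2 1/3 stops shorter (darker).
ISO: 800 → 1000 — 1/3 stop higher (brighter).
Net: +3 −2 1/3 +1/3 = +1 stop.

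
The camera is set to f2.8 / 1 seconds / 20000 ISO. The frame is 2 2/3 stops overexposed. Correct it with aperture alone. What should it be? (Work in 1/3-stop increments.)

Overexposed by 2 2/3 stops → need 2 2/3 stops darker.
Aperture: f/2.8 → f/3.2 → f/3.5 → f/4 → f/4.5 → f/5 → f/5.6 → f/6.3 → f/7.1.

f/7.1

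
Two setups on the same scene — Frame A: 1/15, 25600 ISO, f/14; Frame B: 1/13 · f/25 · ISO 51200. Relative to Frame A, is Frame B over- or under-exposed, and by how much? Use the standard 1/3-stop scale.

1/3 stop darker

Aperture: f/14 → f/16 → f/18 → f/20 → f/22 → f/25 — 1 2/3 stops stopped down (darker).
Shutter speed: 1/15 → 1/13 — 1/3 stop slower (brighter).
ISO: 25600 → 32000 → 40000 → 51200 — 1 stop raised (brighter).
Net: −1 2/3 +1/3 +1 = −1/3 stops.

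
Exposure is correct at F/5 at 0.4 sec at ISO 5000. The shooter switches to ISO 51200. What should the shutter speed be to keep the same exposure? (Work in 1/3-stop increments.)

1/25s

ISO: 5000 → 6400 → 8000 → 10000 → 12800 → 16000 → 20000 → 25600 → 32000 → 40000 → 51200 — 3 1/3 stops higher (brighter).
Need 3 1/3 stops darker from the shutter speed: 0.4 → 0.3 → 1/4 → 1/5 → 1/6 → 1/8 → 1/10 → 1/13 → 1/15 → 1/20 → 1/25.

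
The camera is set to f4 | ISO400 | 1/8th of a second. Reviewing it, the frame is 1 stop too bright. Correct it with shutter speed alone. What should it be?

Overexposed by 1 stop → need 1 stop darker.
Shutter speed: 1/8 → 1/15.

1/15s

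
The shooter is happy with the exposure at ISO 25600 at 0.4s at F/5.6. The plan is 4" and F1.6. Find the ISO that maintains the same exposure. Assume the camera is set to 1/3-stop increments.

ISO 200

Shutter speed: 0.4 → 0.5 → 0.6 → 0.8 → 1 → 1.3 → 1.6 → 2 → 2.5 → 3.2 → 4 — 3 1/3 stops slower (brighter).
Aperture: f/5.6 → f/5 → f/4.5 → f/4 → f/3.5 → f/3.2 → f/2.8 → f/2.5 → f/2.2 → f/2 → f/1.8 → f/1.6 — 3 2/3 stops opened up (brighter).
Net change so far: 7 stops brighter. Offset with the ISO: 25600 → 20000 → 16000 → 12800 → 10000 → 8000 → 6400 → 5000 → 4000 → 3200 → 2500 → 2000 → 1600 → 1250 → 1000 → 800 → 640 → 500 → 400 → 320 → 250 → 200.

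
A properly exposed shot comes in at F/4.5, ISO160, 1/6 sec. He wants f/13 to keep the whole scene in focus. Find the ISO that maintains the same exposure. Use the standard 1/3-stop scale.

Aperture: f/4.5 → f/5 → f/5.6 → f/6.3 → f/7.1 → f/8 → f/9 → f/10 → f/11 → f/13 — 3 stops narrower (darker).
Need 3 stops brighter from the ISO: 160 → 200 → 250 → 320 → 400 → 500 → 640 → 800 → 1000 → 1250.

ISO 1250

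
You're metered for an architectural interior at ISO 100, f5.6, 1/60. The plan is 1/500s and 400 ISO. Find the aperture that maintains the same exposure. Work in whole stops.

f/4

Shutter speed: 1/60 → 1/125 → 1/250 → 1/500 — 3 stops faster (darker).
ISO: 100 → 200 → 400 — 2 stops raised (brighter).
Net change so far: 1 stop darker. Offset with the aperture: f/5.6 → f/4.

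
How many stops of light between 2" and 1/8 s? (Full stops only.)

4 stops

2 → 1 → 1/2 → 1/4 → 1/8 — count the steps: 4 stops.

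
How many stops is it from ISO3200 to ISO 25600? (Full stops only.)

3200 → 6400 → 12800 → 25600 — count the steps: 3 stops.

3 stops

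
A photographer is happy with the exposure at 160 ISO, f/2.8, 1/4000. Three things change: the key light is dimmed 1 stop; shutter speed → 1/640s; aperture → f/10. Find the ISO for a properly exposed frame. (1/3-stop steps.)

ISO 640

Scene light: 1 stop darker.
Shutter speed: 1/4000 → 1/3200 → 1/2500 → 1/2000 → 1/1600 → 1/1250 → 1/1000 → 1/800 → 1/640 — 2 2/3 stops longer (brighter).
Aperture: f/2.8 → f/3.2 → f/3.5 → f/4 → f/4.5 → f/5 → f/5.6 → f/6.3 → f/7.1 → f/8 → f/9 → f/10 — 3 2/3 stops narrower (darker).
Net so far: 2 stops darker. ISO: 160 → 200 → 250 → 320 → 400 → 500 → 640.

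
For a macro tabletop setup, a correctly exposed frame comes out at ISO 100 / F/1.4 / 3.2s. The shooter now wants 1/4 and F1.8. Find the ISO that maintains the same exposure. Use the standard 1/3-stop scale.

Shutter speed: 3.2 → 2.5 → 2 → 1.6 → 1.3 → 1 → 0.8 → 0.6 → 0.5 → 0.4 → 0.3 → 1/4 — 3 2/3 stops faster (darker).
Aperture: f/1.4 → f/1.6 → f/1.8 — 2/3 stop stopped down (darker).
Net change so far: 4 1/3 stops darker. Offset with the ISO: 100 → 125 → 160 → 200 → 250 → 320 → 400 → 500 → 640 → 800 → 1000 → 1250 → 1600 → 2000.

ISO 2000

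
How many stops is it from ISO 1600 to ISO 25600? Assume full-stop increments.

4 stops

1600 → 3200 → 6400 → 12800 → 25600 — count the steps: 4 stops.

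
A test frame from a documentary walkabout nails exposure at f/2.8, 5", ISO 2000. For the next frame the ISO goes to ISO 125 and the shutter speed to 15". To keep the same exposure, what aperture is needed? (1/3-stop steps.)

ISO: 2000 → 1600 → 1250 → 1000 → 800 → 640 → 500 → 400 → 320 → 250 → 200 → 160 → 125 — 4 stops lower (darker).
Shutter speed: 5 → 6 → 8 → 10 → 13 → 15 — 1 2/3 stops longer (brighter).
Net change so far: 2 1/3 stops darker. Offset with the aperture: f/2.8 → f/2.5 → f/2.2 → f/2 → f/1.8 → f/1.6 → f/1.4 → f/1.2.

f/1.2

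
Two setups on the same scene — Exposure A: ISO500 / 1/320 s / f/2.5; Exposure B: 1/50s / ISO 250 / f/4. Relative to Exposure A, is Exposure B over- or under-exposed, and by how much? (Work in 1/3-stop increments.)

1/3 stop brighter

Aperture: f/2.5 → f/2.8 → f/3.2 → f/3.5 → f/4 — 1 1/3 stops stopped down (darker).
Shutter speed: 1/320 → 1/250 → 1/200 → 1/160 → 1/125 → 1/100 → 1/80 → 1/60 → 1/50 — 2 2/3 stops slower (brighter).
ISO: 500 → 400 → 320 → 250 — 1 stop lower (darker).
Net: −1 1/3 +2 2/3 −1 = +1/3 stops.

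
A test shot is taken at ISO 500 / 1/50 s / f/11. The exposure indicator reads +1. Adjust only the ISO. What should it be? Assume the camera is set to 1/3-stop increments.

ISO 250

Overexposed by 1 stop → need 1 stop darker.
ISO: 500 → 400 → 320 → 250.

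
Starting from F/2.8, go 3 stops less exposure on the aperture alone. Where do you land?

Aperture: f/2.8 → f/4 → f/5.6 → f/8 — 3 stops smaller aperture (darker).

f/8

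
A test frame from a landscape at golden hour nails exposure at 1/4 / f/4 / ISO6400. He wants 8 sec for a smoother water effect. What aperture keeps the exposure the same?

Shutter speed: 1/4 → 1/2 → 1 → 2 → 4 → 8 — 5 stops slower (brighter).
Need 5 stops darker from the aperture: f/4 → f/5.6 → f/8 → f/11 → f/16 → f/22.

f/22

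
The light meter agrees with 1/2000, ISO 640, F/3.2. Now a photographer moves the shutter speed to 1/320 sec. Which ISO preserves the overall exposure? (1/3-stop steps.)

Shutter speed: 1/2000 → 1/1600 → 1/1250 → 1/1000 → 1/800 → 1/640 → 1/500 → 1/400 → 1/320 — 2 2/3 stops slower (brighter).
Need 2 2/3 stops darker from the ISO: 640 → 500 → 400 → 320 → 250 → 200 → 160 → 125 → 100.

ISO 100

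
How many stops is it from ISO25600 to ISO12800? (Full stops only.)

25600 → 12800 — count the steps: 1 stop.

1 stop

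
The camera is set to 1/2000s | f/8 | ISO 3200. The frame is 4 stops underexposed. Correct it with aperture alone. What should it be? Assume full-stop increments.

f/2

Underexposed by 4 stops → need 4 stops brighter.
Aperture: f/8 → f/5.6 → f/4 → f/2.8 → f/2.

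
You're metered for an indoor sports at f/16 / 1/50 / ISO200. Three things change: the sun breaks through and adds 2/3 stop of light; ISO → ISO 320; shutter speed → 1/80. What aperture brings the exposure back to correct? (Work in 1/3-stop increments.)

Scene light: 2/3 stop brighter.
ISO: 200 → 250 → 320 — 2/3 stop raised (brighter).
Shutter speed: 1/50 → 1/60 → 1/80 — 2/3 stop shorter (darker).
Net so far: 2/3 stop brighter. Aperture: f/16 → f/18 → f/20.

f/20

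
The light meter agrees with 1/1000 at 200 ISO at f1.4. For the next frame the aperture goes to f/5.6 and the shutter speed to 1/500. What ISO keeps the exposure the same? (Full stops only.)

Aperture: f/1.4 → f/2 → f/2.8 → f/4 → f/5.6 — 4 stops stopped down (darker).
Shutter speed: 1/1000 → 1/500 — 1 stop longer (brighter).
Net change so far: 3 stops darker. Offset with the ISO: 200 → 400 → 800 → 1600.

ISO 1600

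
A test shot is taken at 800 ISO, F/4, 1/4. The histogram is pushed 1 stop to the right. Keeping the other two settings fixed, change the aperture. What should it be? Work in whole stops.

Overexposed by 1 stop → need 1 stop darker.
Aperture: f/4 → f/5.6.

f/5.6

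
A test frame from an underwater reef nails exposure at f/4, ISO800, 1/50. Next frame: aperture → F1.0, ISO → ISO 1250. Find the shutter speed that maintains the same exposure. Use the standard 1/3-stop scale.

1/1250s

Aperture: f/4 → f/3.5 → f/3.2 → f/2.8 → f/2.5 → f/2.2 → f/2 → f/1.8 → f/1.6 → f/1.4 → f/1.2 → f/1.1 → f/1.0 — 4 stops wider (brighter).
ISO: 800 → 1000 → 1250 — 2/3 stop raised (brighter).
Net change so far: 4 2/3 stops brighter. Offset with the shutter speed: 1/50 → 1/60 → 1/80 → 1/100 → 1/125 → 1/160 → 1/200 → 1/250 → 1/320 → 1/400 → 1/500 → 1/640 → 1/800 → 1/1000 → 1/1250.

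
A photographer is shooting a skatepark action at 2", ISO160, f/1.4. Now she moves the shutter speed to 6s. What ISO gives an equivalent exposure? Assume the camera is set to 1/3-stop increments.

ISO 50

Shutter speed: 2 → 2.5 → 3.2 → 4 → 5 → 6 — 1 2/3 stops longer (brighter).
Need 1 2/3 stops darker from the ISO: 160 → 125 → 100 → 80 → 64 → 50.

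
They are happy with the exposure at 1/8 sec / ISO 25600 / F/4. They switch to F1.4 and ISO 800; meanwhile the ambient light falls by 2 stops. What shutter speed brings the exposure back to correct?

2 s

Scene light: 2 stops darker.
Aperture: f/4 → f/2.8 → f/2 → f/1.4 — 3 stops wider (brighter).
ISO: 25600 → 12800 → 6400 → 3200 → 1600 → 800 — 5 stops lower (darker).
Net so far: 4 stops darker. Shutter speed: 1/8 → 1/4 → 1/2 → 1 → 2.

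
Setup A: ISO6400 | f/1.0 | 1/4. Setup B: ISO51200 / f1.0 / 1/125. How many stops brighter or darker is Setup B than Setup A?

Aperture: unchanged.
Shutter speed: 1/4 → 1/8 → 1/15 → 1/30 → 1/60 → 1/125 — 5 stops faster (darker).
ISO: 6400 → 12800 → 25600 → 51200 — 3 stops raised (brighter).
Net: −5 +3 = −2 stops.

2 stops darker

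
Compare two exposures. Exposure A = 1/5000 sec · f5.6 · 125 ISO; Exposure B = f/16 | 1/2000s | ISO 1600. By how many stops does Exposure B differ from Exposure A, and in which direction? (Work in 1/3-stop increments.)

2 stops brighter

Aperture: f/5.6 → f/6.3 → f/7.1 → f/8 → f/9 → f/10 → f/11 → f/13 → f/14 → f/16 — 3 stops stopped down (darker).
Shutter speed: 1/5000 → 1/4000 → 1/3200 → 1/2500 → 1/2000 — 1 1/3 stops slower (brighter).
ISO: 125 → 160 → 200 → 250 → 320 → 400 → 500 → 640 → 800 → 1000 → 1250 → 1600 — 3 2/3 stops raised (brighter).
Net: −3 +1 1/3 +3 2/3 = +2 stops.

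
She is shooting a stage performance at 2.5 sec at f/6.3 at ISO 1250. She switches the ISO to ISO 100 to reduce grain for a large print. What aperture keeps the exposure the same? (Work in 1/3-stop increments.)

ISO: 1250 → 1000 → 800 → 640 → 500 → 400 → 320 → 250 → 200 → 160 → 125 → 100 — 3 2/3 stops dropped (darker).
Need 3 2/3 stops brighter from the aperture: f/6.3 → f/5.6 → f/5 → f/4.5 → f/4 → f/3.5 → f/3.2 → f/2.8 → f/2.5 → f/2.2 → f/2 → f/1.8.

f/1.8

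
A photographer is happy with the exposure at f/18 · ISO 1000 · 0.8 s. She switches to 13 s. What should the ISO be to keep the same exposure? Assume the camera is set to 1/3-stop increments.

ISO 64

Shutter speed: 0.8 → 1 → 1.3 → 1.6 → 2 → 2.5 → 3.2 → 4 → 5 → 6 → 8 → 10 → 13 — 4 stops slower (brighter).
Need 4 stops darker from the ISO: 1000 → 800 → 640 → 500 → 400 → 320 → 250 → 200 → 160 → 125 → 100 → 80 → 64.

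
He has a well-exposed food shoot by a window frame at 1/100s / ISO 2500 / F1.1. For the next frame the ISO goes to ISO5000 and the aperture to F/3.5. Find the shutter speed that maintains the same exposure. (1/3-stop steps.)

ISO: 2500 → 3200 → 4000 → 5000 — 1 stop raised (brighter).
Aperture: f/1.1 → f/1.2 → f/1.4 → f/1.6 → f/1.8 → f/2 → f/2.2 → f/2.5 → f/2.8 → f/3.2 → f/3.5 — 3 1/3 stops stopped down (darker).
Net change so far: 2 1/3 stops darker. Offset with the shutter speed: 1/100 → 1/80 → 1/60 → 1/50 → 1/40 → 1/30 → 1/25 → 1/20.

1/20s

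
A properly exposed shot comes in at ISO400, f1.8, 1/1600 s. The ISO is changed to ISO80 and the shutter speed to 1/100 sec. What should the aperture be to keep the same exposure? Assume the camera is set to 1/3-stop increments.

ISO: 400 → 320 → 250 → 200 → 160 → 125 → 100 → 80 — 2 1/3 stops dropped (darker).
Shutter speed: 1/1600 → 1/1250 → 1/1000 → 1/800 → 1/640 → 1/500 → 1/400 → 1/320 → 1/250 → 1/200 → 1/160 → 1/125 → 1/100 — 4 stops slower (brighter).
Net change so far: 1 2/3 stops brighter. Offset with the aperture: f/1.8 → f/2 → f/2.2 → f/2.5 → f/2.8 → f/3.2.

f/3.2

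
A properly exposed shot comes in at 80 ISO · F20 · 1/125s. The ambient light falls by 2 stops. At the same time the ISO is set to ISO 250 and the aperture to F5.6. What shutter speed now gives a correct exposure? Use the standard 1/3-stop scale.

1/1250s

Scene light: 2 stops darker.
ISO: 80 → 100 → 125 → 160 → 200 → 250 — 1 2/3 stops higher (brighter).
Aperture: f/20 → f/18 → f/16 → f/14 → f/13 → f/11 → f/10 → f/9 → f/8 → f/7.1 → f/6.3 → f/5.6 — 3 2/3 stops opened up (brighter).
Net so far: 3 1/3 stops brighter. Shutter speed: 1/125 → 1/160 → 1/200 → 1/250 → 1/320 → 1/400 → 1/500 → 1/640 → 1/800 → 1/1000 → 1/1250.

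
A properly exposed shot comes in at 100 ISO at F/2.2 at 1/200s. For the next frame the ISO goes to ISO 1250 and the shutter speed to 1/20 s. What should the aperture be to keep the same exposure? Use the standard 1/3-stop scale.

f/25

ISO: 100 → 125 → 160 → 200 → 250 → 320 → 400 → 500 → 640 → 800 → 1000 → 1250 — 3 2/3 stops higher (brighter).
Shutter speed: 1/200 → 1/160 → 1/125 → 1/100 → 1/80 → 1/60 → 1/50 → 1/40 → 1/30 → 1/25 → 1/20 — 3 1/3 stops longer (brighter).
Net change so far: 7 stops brighter. Offset with the aperture: f/2.2 → f/2.5 → f/2.8 → f/3.2 → f/3.5 → f/4 → f/4.5 → f/5 → f/5.6 → f/6.3 → f/7.1 → f/8 → f/9 → f/10 → f/11 → f/13 → f/14 → f/16 → f/18 → f/20 → f/22 → f/25.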